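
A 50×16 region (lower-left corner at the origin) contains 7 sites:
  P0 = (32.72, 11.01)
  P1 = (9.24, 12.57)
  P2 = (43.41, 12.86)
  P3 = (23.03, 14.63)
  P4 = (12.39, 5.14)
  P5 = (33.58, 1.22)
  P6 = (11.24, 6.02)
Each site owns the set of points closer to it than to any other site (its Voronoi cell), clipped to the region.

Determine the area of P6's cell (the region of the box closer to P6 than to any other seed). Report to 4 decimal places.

1. box [0,50]×[0,16]: [(0, 0) (50, 0) (50, 16) (0, 16)]
2. ⊥bis P6·P0 via (21.98,8.515): [(0, 0) (23.9581, 0) (20.2412, 16) (0, 16)]  |A|=353.5942
3. ⊥bis P6·P1 via (10.24,9.295): [(0, 6.1683) (0, 0) (23.9581, 0) (21.0332, 12.5906)]  |A|=215.6932
4. ⊥bis P6·P2 via (27.325,9.44): [(0, 6.1683) (0, 0) (23.9581, 0) (21.0332, 12.5906)]  |A|=215.6932
5. ⊥bis P6·P3 via (17.135,10.325): [(16.4929, 11.2043) (0, 6.1683) (0, 0) (23.9581, 0) (23.6236, 1.4399)]  |A|=188.5837
6. ⊥bis P6·P4 via (11.815,5.58): [(16.0047, 11.0552) (0, 6.1683) (0, 0) (7.5451, 0)]  |A|=91.0672
7. ⊥bis P6·P5 via (22.41,3.62): [(16.0047, 11.0552) (0, 6.1683) (0, 0) (7.5451, 0)]  |A|=91.0672
8. canonical 4-gon: [(16.0047, 11.0552) (0, 6.1683) (0, 0) (7.5451, 0)]
9. shoelace: 91.0672

Area of P6's cell: 91.0672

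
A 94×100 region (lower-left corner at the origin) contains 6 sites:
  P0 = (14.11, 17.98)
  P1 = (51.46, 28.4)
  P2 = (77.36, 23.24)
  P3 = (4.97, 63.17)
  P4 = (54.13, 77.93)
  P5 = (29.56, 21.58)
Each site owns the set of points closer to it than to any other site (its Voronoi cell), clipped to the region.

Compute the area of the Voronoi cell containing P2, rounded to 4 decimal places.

1. box [0,94]×[0,100]: [(0, 0) (94, 0) (94, 100) (0, 100)]
2. ⊥bis P2·P0 via (45.735,20.61): [(47.449, 0) (94, 0) (94, 100) (39.1328, 100)]  |A|=5070.9133
3. ⊥bis P2·P1 via (64.41,25.82): [(59.2659, 0) (94, 0) (94, 100) (79.1887, 100)]  |A|=2477.2672
4. ⊥bis P2·P3 via (41.165,43.205): [(59.2659, 0) (94, 0) (94, 100) (79.1887, 100)]  |A|=2477.2672
5. ⊥bis P2·P4 via (65.745,50.585): [(69.6766, 52.255) (59.2659, 0) (94, 0) (94, 62.5865)]  |A|=1668.6729
6. ⊥bis P2·P5 via (53.46,22.41): [(69.6766, 52.255) (59.2659, 0) (94, 0) (94, 62.5865)]  |A|=1668.6729
7. canonical 4-gon: [(69.6766, 52.255) (59.2659, 0) (94, 0) (94, 62.5865)]
8. shoelace: 1668.6729

Area of P2's cell: 1668.6729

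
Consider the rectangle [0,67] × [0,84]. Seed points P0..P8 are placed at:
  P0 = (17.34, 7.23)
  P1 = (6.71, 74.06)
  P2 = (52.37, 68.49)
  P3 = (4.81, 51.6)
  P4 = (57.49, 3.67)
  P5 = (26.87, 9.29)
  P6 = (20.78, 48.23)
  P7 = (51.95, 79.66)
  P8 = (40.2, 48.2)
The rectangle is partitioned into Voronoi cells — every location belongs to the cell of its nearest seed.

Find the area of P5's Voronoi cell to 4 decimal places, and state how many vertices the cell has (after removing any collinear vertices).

1. box [0,67]×[0,84]: [(0, 0) (67, 0) (67, 84) (0, 84)]
2. ⊥bis P5·P0 via (22.105,8.26): [(23.8905, 0) (67, 0) (67, 84) (5.7331, 84)]  |A|=4383.8106
3. ⊥bis P5·P1 via (16.79,41.675): [(15.0023, 41.1186) (23.8905, 0) (67, 0) (67, 57.3031)]  |A|=2376.1161
4. ⊥bis P5·P2 via (39.62,38.89): [(26.2898, 44.6319) (15.0023, 41.1186) (23.8905, 0) (67, 0) (67, 27.0962)]  |A|=1761.2528
5. ⊥bis P5·P3 via (15.84,30.445): [(35.4676, 40.6786) (17.1607, 31.1336) (23.8905, 0) (67, 0) (67, 27.0962)]  |A|=1621.1214
6. ⊥bis P5·P4 via (42.18,6.48): [(47.5051, 35.4935) (35.4676, 40.6786) (17.1607, 31.1336) (23.8905, 0) (40.9907, 0)]  |A|=895.4211
7. ⊥bis P5·P6 via (23.825,28.76): [(46.9326, 32.3739) (17.8749, 27.8294) (23.8905, 0) (40.9907, 0)]  |A|=694.7981
8. ⊥bis P5·P7 via (39.41,44.475): [(46.9326, 32.3739) (17.8749, 27.8294) (23.8905, 0) (40.9907, 0)]  |A|=694.7981
9. ⊥bis P5·P8 via (33.535,28.745): [(45.5133, 24.6414) (30.4615, 29.7979) (17.8749, 27.8294) (23.8905, 0) (40.9907, 0)]  |A|=632.9449
10. canonical 5-gon: [(45.5133, 24.6414) (30.4615, 29.7979) (17.8749, 27.8294) (23.8905, 0) (40.9907, 0)]
11. shoelace: 632.9449

Area of P5's cell: 632.9449 (5 vertices)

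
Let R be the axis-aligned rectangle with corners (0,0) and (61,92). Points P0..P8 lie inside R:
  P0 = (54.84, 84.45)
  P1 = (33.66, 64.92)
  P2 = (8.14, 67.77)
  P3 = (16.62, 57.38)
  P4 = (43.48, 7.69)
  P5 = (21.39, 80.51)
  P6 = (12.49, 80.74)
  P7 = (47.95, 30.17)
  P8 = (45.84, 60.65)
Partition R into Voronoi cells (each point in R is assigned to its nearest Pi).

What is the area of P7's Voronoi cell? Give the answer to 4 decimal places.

Area of P7's cell: 947.0125

1. box [0,61]×[0,92]: [(0, 0) (61, 0) (61, 92) (0, 92)]
2. ⊥bis P7·P0 via (51.395,57.31): [(0, 63.8338) (0, 0) (61, 0) (61, 56.0908)]  |A|=3657.7
3. ⊥bis P7·P1 via (40.805,47.545): [(0, 30.765) (0, 0) (61, 0) (61, 55.8496)]  |A|=2641.7482
4. ⊥bis P7·P2 via (28.045,48.97): [(17.7413, 38.0607) (0, 19.2766) (0, 0) (61, 0) (61, 55.8496)]  |A|=2539.8383
5. ⊥bis P7·P3 via (32.285,43.775): [(32.6449, 44.1894) (0, 6.6016) (0, 0) (61, 0) (61, 55.8496)]  |A|=2247.3413
6. ⊥bis P7·P4 via (45.715,18.93): [(32.6449, 44.1894) (15.8626, 24.866) (61, 15.8907) (61, 55.8496)]  |A|=1077.9383
7. ⊥bis P7·P5 via (34.67,55.34): [(32.6449, 44.1894) (15.8626, 24.866) (61, 15.8907) (61, 55.8496)]  |A|=1077.9383
8. ⊥bis P7·P6 via (30.22,55.455): [(32.6449, 44.1894) (15.8626, 24.866) (61, 15.8907) (61, 55.8496)]  |A|=1077.9383
9. ⊥bis P7·P8 via (46.895,45.41): [(33.3295, 44.4709) (32.6449, 44.1894) (15.8626, 24.866) (61, 15.8907) (61, 46.3864)]  |A|=947.0125
10. canonical 5-gon: [(33.3295, 44.4709) (32.6449, 44.1894) (15.8626, 24.866) (61, 15.8907) (61, 46.3864)]
11. shoelace: 947.0125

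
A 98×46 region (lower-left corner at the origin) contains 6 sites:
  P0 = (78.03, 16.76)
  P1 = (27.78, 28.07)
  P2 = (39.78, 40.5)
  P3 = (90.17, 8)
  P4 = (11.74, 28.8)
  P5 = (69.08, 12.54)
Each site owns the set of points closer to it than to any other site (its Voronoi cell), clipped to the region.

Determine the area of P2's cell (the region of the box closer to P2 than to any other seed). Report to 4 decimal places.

1. box [0,98]×[0,46]: [(0, 0) (98, 0) (98, 46) (0, 46)]
2. ⊥bis P2·P0 via (58.905,28.63): [(0, 0) (41.1357, 0) (69.6858, 46) (0, 46)]  |A|=2548.8931
3. ⊥bis P2·P1 via (33.78,34.285): [(51.6859, 16.9985) (69.6858, 46) (21.6452, 46)]  |A|=696.6229
4. ⊥bis P2·P3 via (64.975,24.25): [(51.6859, 16.9985) (69.6858, 46) (21.6452, 46)]  |A|=696.6229
5. ⊥bis P2·P4 via (25.76,34.65): [(51.6859, 16.9985) (69.6858, 46) (21.6452, 46)]  |A|=696.6229
6. ⊥bis P2·P5 via (54.43,26.52): [(48.385, 20.1853) (63.4844, 36.0083) (69.6858, 46) (21.6452, 46)]  |A|=646.4488
7. canonical 4-gon: [(48.385, 20.1853) (63.4844, 36.0083) (69.6858, 46) (21.6452, 46)]
8. shoelace: 646.4488

Area of P2's cell: 646.4488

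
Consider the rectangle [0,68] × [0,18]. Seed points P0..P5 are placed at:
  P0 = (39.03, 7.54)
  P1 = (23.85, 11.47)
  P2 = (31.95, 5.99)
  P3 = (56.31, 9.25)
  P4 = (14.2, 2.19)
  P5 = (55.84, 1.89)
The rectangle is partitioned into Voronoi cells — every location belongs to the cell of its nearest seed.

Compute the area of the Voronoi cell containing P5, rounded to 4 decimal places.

Area of P5's cell: 115.8005

1. box [0,68]×[0,18]: [(0, 0) (68, 0) (68, 18) (0, 18)]
2. ⊥bis P5·P0 via (47.435,4.715): [(45.8502, 0) (68, 0) (68, 18) (51.9002, 18)]  |A|=344.2459
3. ⊥bis P5·P1 via (39.845,6.68): [(45.8502, 0) (68, 0) (68, 18) (51.9002, 18)]  |A|=344.2459
4. ⊥bis P5·P2 via (43.895,3.94): [(45.8502, 0) (68, 0) (68, 18) (51.9002, 18)]  |A|=344.2459
5. ⊥bis P5·P3 via (56.075,5.57): [(47.8979, 6.0922) (45.8502, 0) (68, 0) (68, 4.8085)]  |A|=115.8005
6. ⊥bis P5·P4 via (35.02,2.04): [(47.8979, 6.0922) (45.8502, 0) (68, 0) (68, 4.8085)]  |A|=115.8005
7. canonical 4-gon: [(47.8979, 6.0922) (45.8502, 0) (68, 0) (68, 4.8085)]
8. shoelace: 115.8005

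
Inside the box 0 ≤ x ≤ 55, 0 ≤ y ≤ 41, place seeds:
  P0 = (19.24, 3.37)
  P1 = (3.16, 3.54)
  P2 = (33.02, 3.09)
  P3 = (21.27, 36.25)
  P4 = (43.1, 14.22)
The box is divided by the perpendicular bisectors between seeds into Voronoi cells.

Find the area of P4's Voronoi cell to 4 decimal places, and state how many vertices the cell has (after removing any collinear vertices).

Area of P4's cell: 735.5796 (6 vertices)

1. box [0,55]×[0,41]: [(0, 0) (55, 0) (55, 41) (0, 41)]
2. ⊥bis P4·P0 via (31.17,8.795): [(35.1694, 0) (55, 0) (55, 41) (16.5252, 41)]  |A|=1195.2601
3. ⊥bis P4·P1 via (23.13,8.88): [(35.1694, 0) (55, 0) (55, 41) (16.5252, 41)]  |A|=1195.2601
4. ⊥bis P4·P2 via (38.06,8.655): [(26.4538, 19.1663) (47.6166, 0) (55, 0) (55, 41) (16.5252, 41)]  |A|=1075.9773
5. ⊥bis P4·P3 via (32.185,25.235): [(26.3317, 19.4348) (26.4538, 19.1663) (47.6166, 0) (55, 0) (55, 41) (48.0944, 41)]  |A|=735.5796
6. canonical 6-gon: [(26.3317, 19.4348) (26.4538, 19.1663) (47.6166, 0) (55, 0) (55, 41) (48.0944, 41)]
7. shoelace: 735.5796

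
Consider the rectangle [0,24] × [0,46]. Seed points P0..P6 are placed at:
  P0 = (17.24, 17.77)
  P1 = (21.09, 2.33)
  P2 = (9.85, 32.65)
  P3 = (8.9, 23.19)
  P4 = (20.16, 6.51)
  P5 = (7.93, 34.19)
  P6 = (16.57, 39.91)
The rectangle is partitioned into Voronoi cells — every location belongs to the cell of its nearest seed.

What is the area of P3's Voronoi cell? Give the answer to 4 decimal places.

1. box [0,24]×[0,46]: [(0, 0) (24, 0) (24, 46) (0, 46)]
2. ⊥bis P3·P0 via (13.07,20.48): [(0, 0.3686) (24, 37.2985) (24, 46) (0, 46)]  |A|=651.995
3. ⊥bis P3·P1 via (14.995,12.76): [(0, 3.9973) (3.8022, 6.2193) (24, 37.2985) (24, 46) (0, 46)]  |A|=645.0963
4. ⊥bis P3·P2 via (9.375,27.92): [(0, 28.8615) (0, 3.9973) (3.8022, 6.2193) (17.3825, 27.1159)]  |A|=240.7402
5. ⊥bis P3·P4 via (14.53,14.85): [(0, 28.8615) (0, 5.0414) (5.4103, 8.6936) (17.3825, 27.1159)]  |A|=234.9983
6. ⊥bis P3·P5 via (8.415,28.69): [(4.8435, 28.3751) (0, 27.948) (0, 5.0414) (5.4103, 8.6936) (17.3825, 27.1159)]  |A|=232.786
7. ⊥bis P3·P6 via (12.735,31.55): [(4.8435, 28.3751) (0, 27.948) (0, 5.0414) (5.4103, 8.6936) (17.3825, 27.1159)]  |A|=232.786
8. canonical 5-gon: [(4.8435, 28.3751) (0, 27.948) (0, 5.0414) (5.4103, 8.6936) (17.3825, 27.1159)]
9. shoelace: 232.786

Area of P3's cell: 232.7860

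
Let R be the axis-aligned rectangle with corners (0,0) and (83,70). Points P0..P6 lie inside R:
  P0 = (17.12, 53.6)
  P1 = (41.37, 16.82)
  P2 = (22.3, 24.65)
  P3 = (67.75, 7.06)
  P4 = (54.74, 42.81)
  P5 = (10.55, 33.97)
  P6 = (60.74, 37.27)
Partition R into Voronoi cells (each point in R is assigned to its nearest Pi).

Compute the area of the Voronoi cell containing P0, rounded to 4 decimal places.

1. box [0,83]×[0,70]: [(0, 0) (83, 0) (83, 70) (0, 70)]
2. ⊥bis P0·P1 via (29.245,35.21): [(0, 15.928) (82.011, 70) (0, 70)]  |A|=2217.2494
3. ⊥bis P0·P2 via (19.71,39.125): [(0, 35.5983) (40.9459, 42.9247) (82.011, 70) (0, 70)]  |A|=1814.5402
4. ⊥bis P0·P3 via (42.435,30.33): [(0, 35.5983) (40.9459, 42.9247) (74.1147, 64.7937) (78.9004, 70) (0, 70)]  |A|=1806.4428
5. ⊥bis P0·P4 via (35.93,48.205): [(0, 35.5983) (34.0623, 41.693) (42.1811, 70) (0, 70)]  |A|=1182.9099
6. ⊥bis P0·P5 via (13.835,43.785): [(0, 48.4155) (24.9545, 40.0634) (34.0623, 41.693) (42.1811, 70) (0, 70)]  |A|=1022.987
7. ⊥bis P0·P6 via (38.93,45.435): [(0, 48.4155) (24.9545, 40.0634) (34.0623, 41.693) (42.1811, 70) (0, 70)]  |A|=1022.987
8. canonical 5-gon: [(0, 48.4155) (24.9545, 40.0634) (34.0623, 41.693) (42.1811, 70) (0, 70)]
9. shoelace: 1022.987

Area of P0's cell: 1022.9870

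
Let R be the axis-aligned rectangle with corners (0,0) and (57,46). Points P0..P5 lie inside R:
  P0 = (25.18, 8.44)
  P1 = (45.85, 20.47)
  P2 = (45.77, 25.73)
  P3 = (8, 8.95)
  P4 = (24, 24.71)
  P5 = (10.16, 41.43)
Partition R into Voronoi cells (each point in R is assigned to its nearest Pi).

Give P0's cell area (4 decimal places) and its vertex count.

Area of P0's cell: 374.4544 (4 vertices)

1. box [0,57]×[0,46]: [(0, 0) (57, 0) (57, 46) (0, 46)]
2. ⊥bis P0·P1 via (35.515,14.455): [(0, 0) (43.9279, 0) (17.1557, 46) (0, 46)]  |A|=1404.9221
3. ⊥bis P0·P2 via (35.475,17.085): [(0, 0) (43.9279, 0) (30.6181, 22.8689) (11.1943, 46) (0, 46)]  |A|=1335.9748
4. ⊥bis P0·P3 via (16.59,8.695): [(16.3319, 0) (43.9279, 0) (30.6181, 22.8689) (17.4754, 38.5201)]  |A|=577.6223
5. ⊥bis P0·P4 via (24.59,16.575): [(16.8072, 16.0105) (16.3319, 0) (43.9279, 0) (33.8887, 17.2494)]  |A|=374.4544
6. ⊥bis P0·P5 via (17.67,24.935): [(16.8072, 16.0105) (16.3319, 0) (43.9279, 0) (33.8887, 17.2494)]  |A|=374.4544
7. canonical 4-gon: [(16.8072, 16.0105) (16.3319, 0) (43.9279, 0) (33.8887, 17.2494)]
8. shoelace: 374.4544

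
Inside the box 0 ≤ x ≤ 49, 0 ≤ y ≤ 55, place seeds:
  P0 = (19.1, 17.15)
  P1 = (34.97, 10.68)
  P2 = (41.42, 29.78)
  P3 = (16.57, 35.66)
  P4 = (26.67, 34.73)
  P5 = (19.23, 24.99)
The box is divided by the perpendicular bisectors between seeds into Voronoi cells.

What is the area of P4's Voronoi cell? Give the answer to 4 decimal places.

1. box [0,49]×[0,55]: [(0, 0) (49, 0) (49, 55) (0, 55)]
2. ⊥bis P4·P0 via (22.885,25.94): [(0, 35.7943) (49, 14.6948) (49, 55) (0, 55)]  |A|=1458.0158
3. ⊥bis P4·P1 via (30.82,22.705): [(0, 35.7943) (30.5856, 22.6241) (49, 28.9792) (49, 55) (0, 55)]  |A|=1326.4966
4. ⊥bis P4·P2 via (34.045,32.255): [(0, 35.7943) (30.5856, 22.6241) (30.8427, 22.7128) (41.6781, 55) (0, 55)]  |A|=972.0607
5. ⊥bis P4·P3 via (21.62,35.195): [(20.8486, 26.8169) (30.5856, 22.6241) (30.8427, 22.7128) (41.6781, 55) (23.4436, 55)]  |A|=441.4986
6. ⊥bis P4·P5 via (22.95,29.86): [(21.2484, 31.1598) (31.1414, 23.6029) (41.6781, 55) (23.4436, 55)]  |A|=412.4741
7. canonical 4-gon: [(21.2484, 31.1598) (31.1414, 23.6029) (41.6781, 55) (23.4436, 55)]
8. shoelace: 412.4741

Area of P4's cell: 412.4741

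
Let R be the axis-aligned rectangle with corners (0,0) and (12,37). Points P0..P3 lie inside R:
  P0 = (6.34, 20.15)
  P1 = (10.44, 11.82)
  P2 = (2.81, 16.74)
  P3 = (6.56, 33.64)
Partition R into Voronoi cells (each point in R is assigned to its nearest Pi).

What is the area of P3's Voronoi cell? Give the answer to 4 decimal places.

Area of P3's cell: 121.1719

1. box [0,12]×[0,37]: [(0, 0) (12, 0) (12, 37) (0, 37)]
2. ⊥bis P3·P0 via (6.45,26.895): [(0, 27.0002) (12, 26.8045) (12, 37) (0, 37)]  |A|=121.1719
3. ⊥bis P3·P1 via (8.5,22.73): [(0, 27.0002) (12, 26.8045) (12, 37) (0, 37)]  |A|=121.1719
4. ⊥bis P3·P2 via (4.685,25.19): [(0, 27.0002) (12, 26.8045) (12, 37) (0, 37)]  |A|=121.1719
5. canonical 4-gon: [(0, 27.0002) (12, 26.8045) (12, 37) (0, 37)]
6. shoelace: 121.1719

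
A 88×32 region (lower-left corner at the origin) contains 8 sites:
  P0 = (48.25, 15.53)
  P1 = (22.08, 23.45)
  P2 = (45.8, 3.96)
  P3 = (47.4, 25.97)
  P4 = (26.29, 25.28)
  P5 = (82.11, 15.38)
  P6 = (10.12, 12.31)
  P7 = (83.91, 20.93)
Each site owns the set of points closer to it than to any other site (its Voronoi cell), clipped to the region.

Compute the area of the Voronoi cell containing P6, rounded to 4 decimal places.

Area of P6's cell: 551.9889

1. box [0,88]×[0,32]: [(0, 0) (88, 0) (88, 32) (0, 32)]
2. ⊥bis P6·P0 via (29.185,13.92): [(0, 0) (30.3605, 0) (27.6582, 32) (0, 32)]  |A|=928.2991
3. ⊥bis P6·P1 via (16.1,17.88): [(0, 0) (30.3605, 0) (30.1219, 2.826) (2.9481, 32) (0, 32)]  |A|=567.8532
4. ⊥bis P6·P2 via (27.96,8.135): [(0, 0) (26.0562, 0) (27.4011, 5.747) (2.9481, 32) (0, 32)]  |A|=551.9889
5. ⊥bis P6·P3 via (28.76,19.14): [(0, 0) (26.0562, 0) (27.4011, 5.747) (2.9481, 32) (0, 32)]  |A|=551.9889
6. ⊥bis P6·P4 via (18.205,18.795): [(0, 0) (26.0562, 0) (27.4011, 5.747) (2.9481, 32) (0, 32)]  |A|=551.9889
7. ⊥bis P6·P5 via (46.115,13.845): [(0, 0) (26.0562, 0) (27.4011, 5.747) (2.9481, 32) (0, 32)]  |A|=551.9889
8. ⊥bis P6·P7 via (47.015,16.62): [(0, 0) (26.0562, 0) (27.4011, 5.747) (2.9481, 32) (0, 32)]  |A|=551.9889
9. canonical 5-gon: [(0, 0) (26.0562, 0) (27.4011, 5.747) (2.9481, 32) (0, 32)]
10. shoelace: 551.9889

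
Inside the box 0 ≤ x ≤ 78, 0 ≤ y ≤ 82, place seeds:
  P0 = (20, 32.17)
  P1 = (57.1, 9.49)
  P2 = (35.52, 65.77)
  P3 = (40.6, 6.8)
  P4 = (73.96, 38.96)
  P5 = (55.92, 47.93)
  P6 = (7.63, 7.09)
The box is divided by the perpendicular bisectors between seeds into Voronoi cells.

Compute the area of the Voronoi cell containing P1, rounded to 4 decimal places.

1. box [0,78]×[0,82]: [(0, 0) (78, 0) (78, 82) (0, 82)]
2. ⊥bis P1·P0 via (38.55,20.83): [(25.8162, 0) (78, 0) (78, 82) (75.9445, 82)]  |A|=2223.8122
3. ⊥bis P1·P2 via (46.31,37.63): [(49.5887, 38.8872) (25.8162, 0) (78, 0) (78, 49.7812)]  |A|=1721.8146
4. ⊥bis P1·P3 via (48.85,8.145): [(49.5887, 38.8872) (45.0488, 31.4608) (50.1779, 0) (78, 0) (78, 49.7812)]  |A|=1338.5956
5. ⊥bis P1·P4 via (65.53,24.225): [(47.0786, 34.7812) (45.0488, 31.4608) (50.1779, 0) (78, 0) (78, 17.0908)]  |A|=788.5235
6. ⊥bis P1·P5 via (56.51,28.71): [(57.6304, 28.7444) (45.5521, 28.3736) (50.1779, 0) (78, 0) (78, 17.0908)]  |A|=746.1416
7. ⊥bis P1·P6 via (32.365,8.29): [(57.6304, 28.7444) (45.5521, 28.3736) (50.1779, 0) (78, 0) (78, 17.0908)]  |A|=746.1416
8. canonical 5-gon: [(57.6304, 28.7444) (45.5521, 28.3736) (50.1779, 0) (78, 0) (78, 17.0908)]
9. shoelace: 746.1416

Area of P1's cell: 746.1416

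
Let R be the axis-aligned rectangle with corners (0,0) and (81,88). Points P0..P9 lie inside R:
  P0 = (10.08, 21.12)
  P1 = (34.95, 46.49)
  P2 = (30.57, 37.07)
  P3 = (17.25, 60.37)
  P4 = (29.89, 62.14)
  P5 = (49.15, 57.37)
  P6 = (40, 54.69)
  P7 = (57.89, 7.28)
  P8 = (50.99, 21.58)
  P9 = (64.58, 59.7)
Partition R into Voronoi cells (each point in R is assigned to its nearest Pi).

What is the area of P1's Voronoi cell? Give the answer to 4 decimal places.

Area of P1's cell: 256.7582

1. box [0,81]×[0,88]: [(0, 0) (81, 0) (81, 88) (0, 88)]
2. ⊥bis P1·P0 via (22.515,33.805): [(0, 55.8763) (56.9996, 0) (81, 0) (81, 88) (0, 88)]  |A|=5535.5366
3. ⊥bis P1·P2 via (32.76,41.78): [(0, 57.0124) (81, 19.3499) (81, 88) (0, 88)]  |A|=4035.3271
4. ⊥bis P1·P3 via (26.1,53.43): [(21.1848, 47.1621) (81, 19.3499) (81, 88) (53.2091, 88)]  |A|=2620.6184
5. ⊥bis P1·P4 via (32.42,54.315): [(24.8831, 51.8781) (21.1848, 47.1621) (81, 19.3499) (81, 70.022)]  |A|=1614.2546
6. ⊥bis P1·P5 via (42.05,51.93): [(38.6735, 56.3369) (24.8831, 51.8781) (21.1848, 47.1621) (59.272, 29.4528)]  |A|=353.8502
7. ⊥bis P1·P6 via (37.475,50.59): [(48.0816, 44.0579) (31.7685, 54.1044) (24.8831, 51.8781) (21.1848, 47.1621) (59.272, 29.4528)]  |A|=300.9555
8. ⊥bis P1·P7 via (46.42,26.885): [(56.6525, 32.8716) (48.0816, 44.0579) (31.7685, 54.1044) (24.8831, 51.8781) (21.1848, 47.1621) (54.5565, 31.6453)]  |A|=295.7665
9. ⊥bis P1·P8 via (42.97,34.035): [(51.5353, 39.5503) (48.0816, 44.0579) (31.7685, 54.1044) (24.8831, 51.8781) (21.1848, 47.1621) (45.6733, 35.7757)]  |A|=256.7582
10. ⊥bis P1·P9 via (49.765,53.095): [(51.5353, 39.5503) (48.0816, 44.0579) (31.7685, 54.1044) (24.8831, 51.8781) (21.1848, 47.1621) (45.6733, 35.7757)]  |A|=256.7582
11. canonical 6-gon: [(51.5353, 39.5503) (48.0816, 44.0579) (31.7685, 54.1044) (24.8831, 51.8781) (21.1848, 47.1621) (45.6733, 35.7757)]
12. shoelace: 256.7582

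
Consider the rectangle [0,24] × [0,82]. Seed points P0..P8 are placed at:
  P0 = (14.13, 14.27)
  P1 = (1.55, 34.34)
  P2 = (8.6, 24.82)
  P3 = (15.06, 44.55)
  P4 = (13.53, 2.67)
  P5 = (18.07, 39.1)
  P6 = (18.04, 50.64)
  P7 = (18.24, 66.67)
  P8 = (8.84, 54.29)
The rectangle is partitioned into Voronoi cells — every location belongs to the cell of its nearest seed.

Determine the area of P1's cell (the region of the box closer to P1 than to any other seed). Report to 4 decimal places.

1. box [0,24]×[0,82]: [(0, 0) (24, 0) (24, 82) (0, 82)]
2. ⊥bis P1·P0 via (7.84,24.305): [(0, 19.3908) (24, 34.4342) (24, 82) (0, 82)]  |A|=1322.0997
3. ⊥bis P1·P2 via (5.075,29.58): [(0, 25.8217) (24, 43.5948) (24, 82) (0, 82)]  |A|=1135.0012
4. ⊥bis P1·P3 via (8.305,39.445): [(0, 50.4343) (0, 25.8217) (11.9261, 34.6535)]  |A|=146.7656
5. ⊥bis P1·P4 via (7.54,18.505): [(0, 50.4343) (0, 25.8217) (11.9261, 34.6535)]  |A|=146.7656
6. ⊥bis P1·P5 via (9.81,36.72): [(9.4684, 37.9056) (0, 50.4343) (0, 25.8217) (10.6728, 33.7255)]  |A|=143.5874
7. ⊥bis P1·P6 via (9.795,42.49): [(9.4684, 37.9056) (0, 50.4343) (0, 25.8217) (10.6728, 33.7255)]  |A|=143.5874
8. ⊥bis P1·P7 via (9.895,50.505): [(9.4684, 37.9056) (0, 50.4343) (0, 25.8217) (10.6728, 33.7255)]  |A|=143.5874
9. ⊥bis P1·P8 via (5.195,44.315): [(9.4684, 37.9056) (4.4069, 44.603) (0, 46.2133) (0, 25.8217) (10.6728, 33.7255)]  |A|=134.2866
10. canonical 5-gon: [(9.4684, 37.9056) (4.4069, 44.603) (0, 46.2133) (0, 25.8217) (10.6728, 33.7255)]
11. shoelace: 134.2866

Area of P1's cell: 134.2866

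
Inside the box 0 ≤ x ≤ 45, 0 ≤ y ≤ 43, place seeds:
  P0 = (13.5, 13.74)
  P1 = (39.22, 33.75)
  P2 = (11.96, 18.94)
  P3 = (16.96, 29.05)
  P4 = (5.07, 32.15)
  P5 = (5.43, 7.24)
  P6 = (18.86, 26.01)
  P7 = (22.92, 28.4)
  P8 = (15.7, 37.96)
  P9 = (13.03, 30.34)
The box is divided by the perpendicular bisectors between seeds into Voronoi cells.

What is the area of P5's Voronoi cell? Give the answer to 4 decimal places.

1. box [0,45]×[0,43]: [(0, 0) (45, 0) (45, 43) (0, 43)]
2. ⊥bis P5·P0 via (9.465,10.49): [(0, 22.2412) (0, 0) (17.9142, 0)]  |A|=199.2162
3. ⊥bis P5·P1 via (22.325,20.495): [(0, 22.2412) (0, 0) (17.9142, 0)]  |A|=199.2162
4. ⊥bis P5·P2 via (8.695,13.09): [(6.2894, 14.4326) (0, 17.9429) (0, 0) (17.9142, 0)]  |A|=185.6993
5. ⊥bis P5·P3 via (11.195,18.145): [(6.2894, 14.4326) (0, 17.9429) (0, 0) (17.9142, 0)]  |A|=185.6993
6. ⊥bis P5·P4 via (5.25,19.695): [(6.2894, 14.4326) (0, 17.9429) (0, 0) (17.9142, 0)]  |A|=185.6993
7. ⊥bis P5·P6 via (12.145,16.625): [(6.2894, 14.4326) (0, 17.9429) (0, 0) (17.9142, 0)]  |A|=185.6993
8. ⊥bis P5·P7 via (14.175,17.82): [(6.2894, 14.4326) (0, 17.9429) (0, 0) (17.9142, 0)]  |A|=185.6993
9. ⊥bis P5·P8 via (10.565,22.6): [(6.2894, 14.4326) (0, 17.9429) (0, 0) (17.9142, 0)]  |A|=185.6993
10. ⊥bis P5·P9 via (9.23,18.79): [(6.2894, 14.4326) (0, 17.9429) (0, 0) (17.9142, 0)]  |A|=185.6993
11. canonical 4-gon: [(6.2894, 14.4326) (0, 17.9429) (0, 0) (17.9142, 0)]
12. shoelace: 185.6993

Area of P5's cell: 185.6993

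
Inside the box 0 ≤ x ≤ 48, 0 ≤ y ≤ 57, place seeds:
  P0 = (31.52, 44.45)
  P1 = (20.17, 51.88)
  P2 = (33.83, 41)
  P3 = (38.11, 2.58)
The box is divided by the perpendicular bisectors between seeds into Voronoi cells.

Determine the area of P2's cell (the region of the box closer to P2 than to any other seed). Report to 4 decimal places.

1. box [0,48]×[0,57]: [(0, 0) (48, 0) (48, 57) (0, 57)]
2. ⊥bis P2·P0 via (32.675,42.725): [(0, 20.847) (0, 0) (48, 0) (48, 52.9861)]  |A|=1771.993
3. ⊥bis P2·P1 via (27,46.44): [(14.175, 30.3381) (0, 12.5411) (0, 0) (48, 0) (48, 52.9861)]  |A|=1713.1252
4. ⊥bis P2·P3 via (35.97,21.79): [(14.175, 30.3381) (4.5816, 18.2933) (48, 23.1301) (48, 52.9861)]  |A|=743.2192
5. canonical 4-gon: [(14.175, 30.3381) (4.5816, 18.2933) (48, 23.1301) (48, 52.9861)]
6. shoelace: 743.2192

Area of P2's cell: 743.2192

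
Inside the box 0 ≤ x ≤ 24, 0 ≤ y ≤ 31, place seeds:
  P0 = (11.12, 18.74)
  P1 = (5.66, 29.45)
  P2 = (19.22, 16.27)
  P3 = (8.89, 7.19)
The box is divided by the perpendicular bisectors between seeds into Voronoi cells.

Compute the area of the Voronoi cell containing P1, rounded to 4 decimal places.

1. box [0,24]×[0,31]: [(0, 0) (24, 0) (24, 31) (0, 31)]
2. ⊥bis P1·P0 via (8.39,24.095): [(0, 19.8177) (21.9344, 31) (0, 31)]  |A|=122.6382
3. ⊥bis P1·P2 via (12.44,22.86): [(0, 19.8177) (18.7975, 29.4008) (20.3519, 31) (0, 31)]  |A|=121.3727
4. ⊥bis P1·P3 via (7.275,18.32): [(0, 19.8177) (18.7975, 29.4008) (20.3519, 31) (0, 31)]  |A|=121.3727
5. canonical 4-gon: [(0, 19.8177) (18.7975, 29.4008) (20.3519, 31) (0, 31)]
6. shoelace: 121.3727

Area of P1's cell: 121.3727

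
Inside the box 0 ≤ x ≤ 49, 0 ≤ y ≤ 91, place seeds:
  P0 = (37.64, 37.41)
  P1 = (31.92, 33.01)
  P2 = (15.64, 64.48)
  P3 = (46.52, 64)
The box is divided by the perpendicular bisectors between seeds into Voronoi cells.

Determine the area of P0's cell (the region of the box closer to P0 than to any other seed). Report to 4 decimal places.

1. box [0,49]×[0,91]: [(0, 0) (49, 0) (49, 91) (0, 91)]
2. ⊥bis P0·P1 via (34.78,35.21): [(0, 80.424) (49, 16.724) (49, 91) (0, 91)]  |A|=2078.874
3. ⊥bis P0·P2 via (26.64,50.945): [(24.2009, 48.9628) (49, 16.724) (49, 69.1171)]  |A|=649.6501
4. ⊥bis P0·P3 via (42.08,50.705): [(30.9275, 54.4295) (24.2009, 48.9628) (49, 16.724) (49, 48.394)]  |A|=462.3906
5. canonical 4-gon: [(30.9275, 54.4295) (24.2009, 48.9628) (49, 16.724) (49, 48.394)]
6. shoelace: 462.3906

Area of P0's cell: 462.3906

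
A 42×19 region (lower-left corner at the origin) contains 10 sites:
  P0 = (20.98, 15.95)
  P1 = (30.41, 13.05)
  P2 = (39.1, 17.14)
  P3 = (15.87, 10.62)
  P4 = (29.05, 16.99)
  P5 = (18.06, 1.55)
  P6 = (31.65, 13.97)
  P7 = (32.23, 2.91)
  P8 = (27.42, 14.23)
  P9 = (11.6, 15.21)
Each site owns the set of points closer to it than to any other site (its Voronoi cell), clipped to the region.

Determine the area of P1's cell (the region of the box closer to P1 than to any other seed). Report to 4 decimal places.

Area of P1's cell: 32.2506

1. box [0,42]×[0,19]: [(0, 0) (42, 0) (42, 19) (0, 19)]
2. ⊥bis P1·P0 via (25.695,14.5): [(21.2358, 0) (42, 0) (42, 19) (27.0789, 19)]  |A|=339.0103
3. ⊥bis P1·P2 via (34.755,15.095): [(21.2358, 0) (41.8596, 0) (32.9171, 19) (27.0789, 19)]  |A|=251.3883
4. ⊥bis P1·P3 via (23.14,11.835): [(23.751, 8.1788) (25.1179, 0) (41.8596, 0) (32.9171, 19) (27.0789, 19)]  |A|=235.5129
5. ⊥bis P1·P4 via (29.73,15.02): [(25.3947, 13.5236) (23.751, 8.1788) (25.1179, 0) (41.8596, 0) (34.0831, 16.5226)]  |A|=207.0158
6. ⊥bis P1·P5 via (24.235,7.3): [(25.3947, 13.5236) (23.751, 8.1788) (23.8242, 7.7412) (31.0326, 0) (41.8596, 0) (34.0831, 16.5226)]  |A|=184.1226
7. ⊥bis P1·P6 via (31.03,13.51): [(29.873, 15.0694) (25.3947, 13.5236) (23.751, 8.1788) (23.8242, 7.7412) (31.0326, 0) (41.0535, 0)]  |A|=137.6187
8. ⊥bis P1·P7 via (31.32,7.98): [(34.6848, 8.5839) (29.873, 15.0694) (25.3947, 13.5236) (23.751, 8.1788) (23.8242, 7.7412) (24.707, 6.7931)]  |A|=55.0551
9. ⊥bis P1·P8 via (28.915,13.64): [(26.3277, 7.0839) (34.6848, 8.5839) (29.873, 15.0694) (29.417, 14.912)]  |A|=32.2506
10. ⊥bis P1·P9 via (21.005,14.13): [(26.3277, 7.0839) (34.6848, 8.5839) (29.873, 15.0694) (29.417, 14.912)]  |A|=32.2506
11. canonical 4-gon: [(26.3277, 7.0839) (34.6848, 8.5839) (29.873, 15.0694) (29.417, 14.912)]
12. shoelace: 32.2506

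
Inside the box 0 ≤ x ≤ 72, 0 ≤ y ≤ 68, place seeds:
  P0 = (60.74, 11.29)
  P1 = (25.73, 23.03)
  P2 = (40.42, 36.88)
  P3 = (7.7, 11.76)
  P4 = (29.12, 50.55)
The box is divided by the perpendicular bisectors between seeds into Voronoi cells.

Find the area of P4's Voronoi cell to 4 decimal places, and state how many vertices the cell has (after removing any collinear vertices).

1. box [0,72]×[0,68]: [(0, 0) (72, 0) (72, 68) (0, 68)]
2. ⊥bis P4·P0 via (44.93,30.92): [(0, 0) (6.5391, 0) (72, 52.7222) (72, 68) (0, 68)]  |A|=3170.3804
3. ⊥bis P4·P1 via (27.425,36.79): [(0, 40.1683) (48.9293, 34.141) (72, 52.7222) (72, 68) (0, 68)]  |A|=2076.0507
4. ⊥bis P4·P2 via (34.77,43.715): [(0, 40.1683) (26.5265, 36.9007) (64.1484, 68) (0, 68)]  |A|=1366.6244
5. ⊥bis P4·P3 via (18.41,31.155): [(0, 41.3211) (2.687, 39.8373) (26.5265, 36.9007) (64.1484, 68) (0, 68)]  |A|=1365.0756
6. canonical 5-gon: [(0, 41.3211) (2.687, 39.8373) (26.5265, 36.9007) (64.1484, 68) (0, 68)]
7. shoelace: 1365.0756

Area of P4's cell: 1365.0756 (5 vertices)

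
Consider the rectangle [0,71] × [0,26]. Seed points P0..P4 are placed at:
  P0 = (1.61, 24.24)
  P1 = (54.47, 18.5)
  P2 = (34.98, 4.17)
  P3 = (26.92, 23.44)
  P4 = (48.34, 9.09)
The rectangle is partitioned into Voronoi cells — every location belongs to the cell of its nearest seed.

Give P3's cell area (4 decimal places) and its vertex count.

Area of P3's cell: 363.4278 (5 vertices)

1. box [0,71]×[0,26]: [(0, 0) (71, 0) (71, 26) (0, 26)]
2. ⊥bis P3·P0 via (14.265,23.84): [(13.5115, 0) (71, 0) (71, 26) (14.3333, 26)]  |A|=1484.0184
3. ⊥bis P3·P1 via (40.695,20.97): [(13.5115, 0) (36.9349, 0) (41.5969, 26) (14.3333, 26)]  |A|=658.9317
4. ⊥bis P3·P2 via (30.95,13.805): [(13.72, 6.5983) (40.0962, 17.6306) (41.5969, 26) (14.3333, 26)]  |A|=366.5798
5. ⊥bis P3·P4 via (37.63,16.265): [(13.72, 6.5983) (37.9409, 16.7291) (40.6632, 20.7926) (41.5969, 26) (14.3333, 26)]  |A|=363.4278
6. canonical 5-gon: [(13.72, 6.5983) (37.9409, 16.7291) (40.6632, 20.7926) (41.5969, 26) (14.3333, 26)]
7. shoelace: 363.4278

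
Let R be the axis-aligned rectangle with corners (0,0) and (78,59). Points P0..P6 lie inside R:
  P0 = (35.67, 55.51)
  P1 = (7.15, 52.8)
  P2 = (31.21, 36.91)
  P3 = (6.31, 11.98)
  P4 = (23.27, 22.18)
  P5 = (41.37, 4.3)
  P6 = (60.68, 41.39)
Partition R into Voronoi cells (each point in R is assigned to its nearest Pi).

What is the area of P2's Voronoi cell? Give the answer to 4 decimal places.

Area of P2's cell: 557.3324

1. box [0,78]×[0,59]: [(0, 0) (78, 0) (78, 59) (0, 59)]
2. ⊥bis P2·P0 via (33.44,46.21): [(0, 54.2284) (0, 0) (78, 0) (78, 35.5252)]  |A|=3500.3901
3. ⊥bis P2·P1 via (19.18,44.855): [(21.9021, 48.9766) (0, 15.8134) (0, 0) (78, 0) (78, 35.5252)]  |A|=3079.7064
4. ⊥bis P2·P3 via (18.76,24.445): [(21.9021, 48.9766) (10.8912, 32.3044) (43.2345, 0) (78, 0) (78, 35.5252)]  |A|=2295.2623
5. ⊥bis P2·P4 via (27.24,29.545): [(21.9021, 48.9766) (13.8394, 36.7684) (78, 2.1835) (78, 35.5252)]  |A|=1466.2656
6. ⊥bis P2·P5 via (36.29,20.605): [(21.9021, 48.9766) (13.8394, 36.7684) (41.0651, 22.0927) (78, 33.6002) (78, 35.5252)]  |A|=886.0805
7. ⊥bis P2·P6 via (45.945,39.15): [(45.3042, 43.3651) (21.9021, 48.9766) (13.8394, 36.7684) (41.0651, 22.0927) (48.2001, 24.3157)]  |A|=557.3324
8. canonical 5-gon: [(45.3042, 43.3651) (21.9021, 48.9766) (13.8394, 36.7684) (41.0651, 22.0927) (48.2001, 24.3157)]
9. shoelace: 557.3324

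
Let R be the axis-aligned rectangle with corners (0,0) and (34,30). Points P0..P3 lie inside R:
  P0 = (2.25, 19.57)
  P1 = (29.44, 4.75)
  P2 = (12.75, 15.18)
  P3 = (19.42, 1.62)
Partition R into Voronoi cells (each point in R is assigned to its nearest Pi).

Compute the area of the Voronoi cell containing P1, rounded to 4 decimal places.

Area of P1's cell: 233.2990

1. box [0,34]×[0,30]: [(0, 0) (34, 0) (34, 30) (0, 30)]
2. ⊥bis P1·P0 via (15.845,12.16): [(9.2172, 0) (34, 0) (34, 30) (25.5688, 30)]  |A|=498.2115
3. ⊥bis P1·P2 via (21.095,9.965): [(14.8676, 0) (34, 0) (34, 30) (33.6154, 30)]  |A|=292.7551
4. ⊥bis P1·P3 via (24.43,3.185): [(21.9065, 11.2635) (25.4249, 0) (34, 0) (34, 30) (33.6154, 30)]  |A|=233.299
5. canonical 5-gon: [(21.9065, 11.2635) (25.4249, 0) (34, 0) (34, 30) (33.6154, 30)]
6. shoelace: 233.299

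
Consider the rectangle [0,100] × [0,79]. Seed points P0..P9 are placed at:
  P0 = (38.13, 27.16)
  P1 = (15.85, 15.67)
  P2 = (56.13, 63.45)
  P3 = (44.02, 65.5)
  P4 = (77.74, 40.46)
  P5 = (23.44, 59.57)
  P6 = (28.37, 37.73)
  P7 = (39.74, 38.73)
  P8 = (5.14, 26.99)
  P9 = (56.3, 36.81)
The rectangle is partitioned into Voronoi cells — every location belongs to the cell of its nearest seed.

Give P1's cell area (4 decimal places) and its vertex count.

1. box [0,100]×[0,79]: [(0, 0) (100, 0) (100, 79) (0, 79)]
2. ⊥bis P1·P0 via (26.99,21.415): [(0, 73.7507) (0, 0) (38.0339, 0)]  |A|=1402.5138
3. ⊥bis P1·P2 via (35.99,39.56): [(3.5127, 66.9394) (0, 69.9007) (0, 0) (38.0339, 0)]  |A|=1395.7519
4. ⊥bis P1·P3 via (29.935,40.585): [(11.8236, 50.8238) (0, 57.5079) (0, 0) (38.0339, 0)]  |A|=1306.4894
5. ⊥bis P1·P4 via (46.795,28.065): [(11.8236, 50.8238) (0, 57.5079) (0, 0) (38.0339, 0)]  |A|=1306.4894
6. ⊥bis P1·P5 via (19.645,37.62): [(18.5339, 37.8121) (0, 41.0165) (0, 0) (38.0339, 0)]  |A|=1099.1681
7. ⊥bis P1·P6 via (22.11,26.7): [(25.156, 24.9713) (0, 39.2484) (0, 0) (38.0339, 0)]  |A|=968.5435
8. ⊥bis P1·P7 via (27.795,27.2): [(25.156, 24.9713) (0, 39.2484) (0, 0) (38.0339, 0)]  |A|=968.5435
9. ⊥bis P1·P8 via (10.495,21.33): [(25.156, 24.9713) (18.3977, 28.8069) (0, 11.4005) (0, 0) (38.0339, 0)]  |A|=712.3751
10. ⊥bis P1·P9 via (36.075,26.24): [(25.156, 24.9713) (18.3977, 28.8069) (0, 11.4005) (0, 0) (38.0339, 0)]  |A|=712.3751
11. canonical 5-gon: [(25.156, 24.9713) (18.3977, 28.8069) (0, 11.4005) (0, 0) (38.0339, 0)]
12. shoelace: 712.3751

Area of P1's cell: 712.3751 (5 vertices)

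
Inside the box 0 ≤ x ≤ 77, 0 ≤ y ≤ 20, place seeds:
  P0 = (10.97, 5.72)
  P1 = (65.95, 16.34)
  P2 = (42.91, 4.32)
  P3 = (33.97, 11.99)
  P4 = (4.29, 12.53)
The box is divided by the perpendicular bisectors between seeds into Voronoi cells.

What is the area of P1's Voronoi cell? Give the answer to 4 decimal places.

Area of P1's cell: 447.9568

1. box [0,77]×[0,20]: [(0, 0) (77, 0) (77, 20) (0, 20)]
2. ⊥bis P1·P0 via (38.46,11.03): [(40.5906, 0) (77, 0) (77, 20) (36.7273, 20)]  |A|=766.8209
3. ⊥bis P1·P2 via (54.43,10.33): [(59.8192, 0) (77, 0) (77, 20) (49.3851, 20)]  |A|=447.9568
4. ⊥bis P1·P3 via (49.96,14.165): [(59.8192, 0) (77, 0) (77, 20) (49.3851, 20)]  |A|=447.9568
5. ⊥bis P1·P4 via (35.12,14.435): [(59.8192, 0) (77, 0) (77, 20) (49.3851, 20)]  |A|=447.9568
6. canonical 4-gon: [(59.8192, 0) (77, 0) (77, 20) (49.3851, 20)]
7. shoelace: 447.9568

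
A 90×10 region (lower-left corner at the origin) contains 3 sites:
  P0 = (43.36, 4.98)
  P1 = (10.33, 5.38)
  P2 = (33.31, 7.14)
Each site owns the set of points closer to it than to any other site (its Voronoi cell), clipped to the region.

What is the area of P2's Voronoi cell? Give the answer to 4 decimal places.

Area of P2's cell: 161.9068

1. box [0,90]×[0,10]: [(0, 0) (90, 0) (90, 10) (0, 10)]
2. ⊥bis P2·P0 via (38.335,6.06): [(0, 0) (37.0326, 0) (39.1818, 10) (0, 10)]  |A|=381.0718
3. ⊥bis P2·P1 via (21.82,6.26): [(22.2994, 0) (37.0326, 0) (39.1818, 10) (21.5336, 10)]  |A|=161.9068
4. canonical 4-gon: [(22.2994, 0) (37.0326, 0) (39.1818, 10) (21.5336, 10)]
5. shoelace: 161.9068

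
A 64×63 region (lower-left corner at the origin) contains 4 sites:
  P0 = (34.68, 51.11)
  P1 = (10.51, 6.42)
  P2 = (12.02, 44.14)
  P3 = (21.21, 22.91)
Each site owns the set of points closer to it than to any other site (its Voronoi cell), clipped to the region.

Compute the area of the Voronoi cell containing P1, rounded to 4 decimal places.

Area of P1's cell: 479.9147

1. box [0,64]×[0,63]: [(0, 0) (64, 0) (64, 63) (0, 63)]
2. ⊥bis P1·P0 via (22.595,28.765): [(0, 40.9852) (0, 0) (64, 0) (64, 6.3716)]  |A|=1515.4195
3. ⊥bis P1·P2 via (11.265,25.28): [(30.4595, 24.5116) (0, 25.731) (0, 0) (64, 0) (64, 6.3716)]  |A|=1283.1014
4. ⊥bis P1·P3 via (15.86,14.665): [(0, 24.9562) (0, 0) (38.4605, 0)]  |A|=479.9147
5. canonical 3-gon: [(0, 24.9562) (0, 0) (38.4605, 0)]
6. shoelace: 479.9147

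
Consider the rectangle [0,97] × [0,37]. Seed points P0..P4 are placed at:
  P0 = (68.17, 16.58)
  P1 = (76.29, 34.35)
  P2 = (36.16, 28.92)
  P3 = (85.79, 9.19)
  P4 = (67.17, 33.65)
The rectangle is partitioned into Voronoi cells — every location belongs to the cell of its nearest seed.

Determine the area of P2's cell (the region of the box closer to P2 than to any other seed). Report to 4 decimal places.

Area of P2's cell: 1825.6859

1. box [0,97]×[0,37]: [(0, 0) (97, 0) (97, 37) (0, 37)]
2. ⊥bis P2·P0 via (52.165,22.75): [(0, 0) (43.3948, 0) (57.6584, 37) (0, 37)]  |A|=1869.4844
3. ⊥bis P2·P1 via (56.225,31.635): [(0, 0) (43.3948, 0) (56.0601, 32.8538) (55.4991, 37) (0, 37)]  |A|=1865.0079
4. ⊥bis P2·P3 via (60.975,19.055): [(0, 0) (43.3948, 0) (56.0601, 32.8538) (55.4991, 37) (0, 37)]  |A|=1865.0079
5. ⊥bis P2·P4 via (51.665,31.285): [(0, 0) (43.3948, 0) (52.7395, 24.2403) (50.7933, 37) (0, 37)]  |A|=1825.6859
6. canonical 5-gon: [(0, 0) (43.3948, 0) (52.7395, 24.2403) (50.7933, 37) (0, 37)]
7. shoelace: 1825.6859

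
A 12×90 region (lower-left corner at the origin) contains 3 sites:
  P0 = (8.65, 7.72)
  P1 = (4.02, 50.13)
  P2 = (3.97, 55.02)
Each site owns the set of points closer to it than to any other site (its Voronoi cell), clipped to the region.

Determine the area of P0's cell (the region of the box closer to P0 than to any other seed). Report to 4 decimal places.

1. box [0,12]×[0,90]: [(0, 0) (12, 0) (12, 90) (0, 90)]
2. ⊥bis P0·P1 via (6.335,28.925): [(0, 28.2334) (0, 0) (12, 0) (12, 29.5435)]  |A|=346.6611
3. ⊥bis P0·P2 via (6.31,31.37): [(0, 28.2334) (0, 0) (12, 0) (12, 29.5435)]  |A|=346.6611
4. canonical 4-gon: [(0, 28.2334) (0, 0) (12, 0) (12, 29.5435)]
5. shoelace: 346.6611

Area of P0's cell: 346.6611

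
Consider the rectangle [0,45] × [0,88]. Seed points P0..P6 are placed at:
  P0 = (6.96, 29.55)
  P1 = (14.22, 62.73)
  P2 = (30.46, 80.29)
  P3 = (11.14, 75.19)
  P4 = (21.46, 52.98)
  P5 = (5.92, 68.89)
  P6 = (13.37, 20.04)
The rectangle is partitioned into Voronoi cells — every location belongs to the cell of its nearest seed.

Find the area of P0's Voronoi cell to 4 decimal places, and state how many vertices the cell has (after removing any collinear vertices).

1. box [0,45]×[0,88]: [(0, 0) (45, 0) (45, 88) (0, 88)]
2. ⊥bis P0·P1 via (10.59,46.14): [(0, 48.4572) (0, 0) (45, 0) (45, 38.6109)]  |A|=1959.0307
3. ⊥bis P0·P2 via (18.71,54.92): [(0, 48.4572) (0, 0) (45, 0) (45, 38.6109)]  |A|=1959.0307
4. ⊥bis P0·P3 via (9.05,52.37): [(0, 48.4572) (0, 0) (45, 0) (45, 38.6109)]  |A|=1959.0307
5. ⊥bis P0·P4 via (14.21,41.265): [(4.0042, 47.581) (0, 48.4572) (0, 0) (45, 0) (45, 22.2102)]  |A|=1622.8504
6. ⊥bis P0·P5 via (6.44,49.22): [(4.0042, 47.581) (0, 48.4572) (0, 0) (45, 0) (45, 22.2102)]  |A|=1622.8504
7. ⊥bis P0·P6 via (10.165,24.795): [(24.8401, 34.6864) (4.0042, 47.581) (0, 48.4572) (0, 17.9435)]  |A|=395.6695
8. canonical 4-gon: [(24.8401, 34.6864) (4.0042, 47.581) (0, 48.4572) (0, 17.9435)]
9. shoelace: 395.6695

Area of P0's cell: 395.6695 (4 vertices)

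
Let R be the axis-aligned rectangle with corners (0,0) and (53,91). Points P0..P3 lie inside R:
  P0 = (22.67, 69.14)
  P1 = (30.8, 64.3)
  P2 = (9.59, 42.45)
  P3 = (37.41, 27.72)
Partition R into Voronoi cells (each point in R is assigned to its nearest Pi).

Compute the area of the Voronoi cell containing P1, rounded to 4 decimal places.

Area of P1's cell: 1049.6036

1. box [0,53]×[0,91]: [(0, 0) (53, 0) (53, 91) (0, 91)]
2. ⊥bis P1·P0 via (26.735,66.72): [(0, 21.8118) (0, 0) (53, 0) (53, 91) (41.1895, 91)]  |A|=3398.0864
3. ⊥bis P1·P2 via (20.195,53.375): [(19.3048, 54.2391) (53, 21.5309) (53, 91) (41.1895, 91)]  |A|=1387.4697
4. ⊥bis P1·P3 via (34.105,46.01): [(19.3048, 54.2391) (28.7745, 45.0468) (53, 49.4243) (53, 91) (41.1895, 91)]  |A|=1049.6036
5. canonical 5-gon: [(19.3048, 54.2391) (28.7745, 45.0468) (53, 49.4243) (53, 91) (41.1895, 91)]
6. shoelace: 1049.6036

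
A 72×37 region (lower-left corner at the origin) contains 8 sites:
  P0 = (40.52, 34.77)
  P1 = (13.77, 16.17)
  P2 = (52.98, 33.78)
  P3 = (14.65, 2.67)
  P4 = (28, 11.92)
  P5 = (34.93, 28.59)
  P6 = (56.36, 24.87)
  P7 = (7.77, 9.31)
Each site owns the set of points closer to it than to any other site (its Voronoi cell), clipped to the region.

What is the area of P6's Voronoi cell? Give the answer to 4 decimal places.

1. box [0,72]×[0,37]: [(0, 0) (72, 0) (72, 37) (0, 37)]
2. ⊥bis P6·P0 via (48.44,29.82): [(29.8025, 0) (72, 0) (72, 37) (52.9275, 37)]  |A|=1133.495
3. ⊥bis P6·P1 via (35.065,20.52): [(36.9279, 11.4006) (39.2567, 0) (72, 0) (72, 37) (52.9275, 37)]  |A|=1079.6034
4. ⊥bis P6·P2 via (54.67,29.325): [(46.0983, 26.0734) (36.9279, 11.4006) (39.2567, 0) (72, 0) (72, 35.8991)]  |A|=961.1469
5. ⊥bis P6·P3 via (35.505,13.77): [(46.0983, 26.0734) (36.9279, 11.4006) (37.0286, 10.9074) (42.834, 0) (72, 0) (72, 35.8991)]  |A|=941.637
6. ⊥bis P6·P4 via (42.18,18.395): [(46.0983, 26.0734) (41.8082, 19.2092) (50.5797, 0) (72, 0) (72, 35.8991)]  |A|=815.4822
7. ⊥bis P6·P5 via (45.645,26.73): [(46.0983, 26.0734) (45.3128, 24.8166) (43.6423, 15.1927) (50.5797, 0) (72, 0) (72, 35.8991)]  |A|=803.302
8. ⊥bis P6·P7 via (32.065,17.09): [(46.0983, 26.0734) (45.3128, 24.8166) (43.6423, 15.1927) (50.5797, 0) (72, 0) (72, 35.8991)]  |A|=803.302
9. canonical 6-gon: [(46.0983, 26.0734) (45.3128, 24.8166) (43.6423, 15.1927) (50.5797, 0) (72, 0) (72, 35.8991)]
10. shoelace: 803.302

Area of P6's cell: 803.3020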